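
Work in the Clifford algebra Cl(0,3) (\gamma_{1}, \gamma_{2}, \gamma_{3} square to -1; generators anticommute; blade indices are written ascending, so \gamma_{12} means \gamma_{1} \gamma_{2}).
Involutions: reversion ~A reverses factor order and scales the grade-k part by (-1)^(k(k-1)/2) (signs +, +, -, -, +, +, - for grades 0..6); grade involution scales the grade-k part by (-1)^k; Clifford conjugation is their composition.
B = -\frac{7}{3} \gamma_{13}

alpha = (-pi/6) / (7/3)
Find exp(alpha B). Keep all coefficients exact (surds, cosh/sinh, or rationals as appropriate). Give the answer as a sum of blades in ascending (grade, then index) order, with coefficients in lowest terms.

B^2 = (-\frac{7}{3})^2*(\gamma_{13})^2 = \frac{49}{9}*(-1) = -\frac{49}{9} (a basis 2-blade squares to minus the product of its generators' squares).
B^2 = -\frac{49}{9} — the series telescopes trigonometrically here: l = \frac{7}{3}, alpha*l = - \frac{\pi}{6}, so exp(alpha B) = cos(- \frac{\pi}{6}) + (sin(- \frac{\pi}{6})/(\frac{7}{3}))*B = \frac{\sqrt{3}}{2} + (- \frac{3}{14})*B.
Answer: \frac{\sqrt{3}}{2} + \frac{1}{2} \gamma_{13}


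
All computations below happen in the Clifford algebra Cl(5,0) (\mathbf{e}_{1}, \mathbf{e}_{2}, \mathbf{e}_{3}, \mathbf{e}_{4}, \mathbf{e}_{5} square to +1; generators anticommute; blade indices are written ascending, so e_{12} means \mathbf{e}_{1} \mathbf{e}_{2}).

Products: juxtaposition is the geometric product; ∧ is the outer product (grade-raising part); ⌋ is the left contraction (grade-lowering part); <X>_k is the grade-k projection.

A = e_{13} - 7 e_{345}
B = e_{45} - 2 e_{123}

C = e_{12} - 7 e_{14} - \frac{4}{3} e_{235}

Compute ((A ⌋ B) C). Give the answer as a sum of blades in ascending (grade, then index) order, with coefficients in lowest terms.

step 1: -2 e_{2}
step 2: 2 e_{1} + \frac{8}{3} e_{35} - 14 e_{124}
Answer: 2 e_{1} + \frac{8}{3} e_{35} - 14 e_{124}


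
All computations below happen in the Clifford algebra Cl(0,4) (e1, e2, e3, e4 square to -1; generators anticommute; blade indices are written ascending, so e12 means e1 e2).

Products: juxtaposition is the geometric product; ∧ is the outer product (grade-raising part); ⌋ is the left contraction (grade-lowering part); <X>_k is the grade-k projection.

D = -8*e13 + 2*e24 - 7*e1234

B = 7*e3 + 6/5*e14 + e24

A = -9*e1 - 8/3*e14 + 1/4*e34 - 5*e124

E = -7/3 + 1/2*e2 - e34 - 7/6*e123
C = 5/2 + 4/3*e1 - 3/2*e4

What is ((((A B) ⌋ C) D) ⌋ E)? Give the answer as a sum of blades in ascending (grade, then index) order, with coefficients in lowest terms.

step 1: 16/5 + 5*e1 - 6*e2 + 251/20*e4 - 8/3*e12 - 633/10*e13 - 1/4*e23 - 9*e124 + 56/3*e134 + 35*e1234
step 2: 2419/120 + 64/15*e1 - 24/5*e4
step 3: -48/5*e2 + 512/15*e3 - 2419/15*e13 + 2419/60*e24 + 168/5*e123 + 128/15*e124 + 192/5*e134 + 448/15*e234 - 16933/120*e1234
step 4: -172/5 + 16933/90*e2 + 512/15*e4 + 1792/45*e12 + 56/5*e13
Answer: -172/5 + 16933/90*e2 + 512/15*e4 + 1792/45*e12 + 56/5*e13


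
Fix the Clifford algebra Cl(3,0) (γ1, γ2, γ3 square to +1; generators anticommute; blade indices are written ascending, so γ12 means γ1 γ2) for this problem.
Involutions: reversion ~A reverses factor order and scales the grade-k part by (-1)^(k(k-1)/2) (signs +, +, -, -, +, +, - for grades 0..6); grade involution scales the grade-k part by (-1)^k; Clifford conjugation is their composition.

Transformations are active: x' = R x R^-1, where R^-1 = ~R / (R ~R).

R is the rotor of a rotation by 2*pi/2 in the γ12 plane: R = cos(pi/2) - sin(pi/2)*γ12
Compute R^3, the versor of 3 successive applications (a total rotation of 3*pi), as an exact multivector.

Rotor phase runs at HALF the rotation angle; powers of one rotor simply add phase, so after 3 steps in γ12 the phase is 3*pi/2 = 3*pi/2 and R^3 = cos(3*pi/2) - sin(3*pi/2)*γ12.
cos(3*pi/2) = 0 and sin(3*pi/2) = -1, so R^3 = γ12. The net rotation is 1*pi (after discarding 1 full turn, each of which contributes a factor -1 to the rotor); the rotor keeps the half-angle phase exactly.
Answer: γ12


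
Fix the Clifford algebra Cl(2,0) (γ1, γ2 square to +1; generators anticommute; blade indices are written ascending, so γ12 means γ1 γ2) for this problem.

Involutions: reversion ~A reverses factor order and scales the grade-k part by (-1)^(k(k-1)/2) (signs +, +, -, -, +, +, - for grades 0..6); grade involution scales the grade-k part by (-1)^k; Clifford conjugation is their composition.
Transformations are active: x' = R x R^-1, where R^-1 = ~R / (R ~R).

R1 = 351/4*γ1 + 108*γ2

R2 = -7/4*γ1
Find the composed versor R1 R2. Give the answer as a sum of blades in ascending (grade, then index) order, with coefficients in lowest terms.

Distribute over the terms of R2 (each basis-blade product reordered to ascending indices, repeated generators contracted through their squares):
R1 (-7/4*γ1) = -2457/16 + 189*γ12
Answer: -2457/16 + 189*γ12


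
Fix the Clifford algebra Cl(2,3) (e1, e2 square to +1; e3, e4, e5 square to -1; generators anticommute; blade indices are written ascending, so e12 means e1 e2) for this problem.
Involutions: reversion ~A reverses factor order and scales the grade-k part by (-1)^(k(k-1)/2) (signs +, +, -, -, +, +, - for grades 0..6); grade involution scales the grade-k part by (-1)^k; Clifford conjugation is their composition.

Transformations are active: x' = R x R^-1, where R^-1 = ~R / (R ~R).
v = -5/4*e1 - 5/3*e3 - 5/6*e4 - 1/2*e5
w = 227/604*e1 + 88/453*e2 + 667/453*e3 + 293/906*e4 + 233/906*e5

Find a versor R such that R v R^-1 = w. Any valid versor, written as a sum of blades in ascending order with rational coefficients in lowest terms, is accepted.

Since q(v) = q(w) = -311/144, the sum R = v + w = -132/151*e1 + 88/453*e2 - 88/453*e3 - 77/151*e4 - 110/453*e5 does the job whenever invertible.
Answer: -132/151*e1 + 88/453*e2 - 88/453*e3 - 77/151*e4 - 110/453*e5


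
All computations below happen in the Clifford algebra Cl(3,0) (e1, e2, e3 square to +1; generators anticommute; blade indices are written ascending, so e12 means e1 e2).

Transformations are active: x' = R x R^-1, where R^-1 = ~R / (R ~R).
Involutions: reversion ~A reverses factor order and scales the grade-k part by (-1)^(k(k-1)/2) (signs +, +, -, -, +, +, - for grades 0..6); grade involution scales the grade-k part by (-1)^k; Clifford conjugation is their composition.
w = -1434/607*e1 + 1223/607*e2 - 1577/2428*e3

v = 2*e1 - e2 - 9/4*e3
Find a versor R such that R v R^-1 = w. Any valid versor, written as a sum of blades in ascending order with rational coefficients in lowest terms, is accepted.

Reasoning: v^2 = w^2 = 161/16 since conjugation preserves the quadratic form; R = v + w = -220/607*e1 + 616/607*e2 - 1760/607*e3 is then valid when invertible, keeping its own part and reversing (v - w)/2.
Answer: -220/607*e1 + 616/607*e2 - 1760/607*e3


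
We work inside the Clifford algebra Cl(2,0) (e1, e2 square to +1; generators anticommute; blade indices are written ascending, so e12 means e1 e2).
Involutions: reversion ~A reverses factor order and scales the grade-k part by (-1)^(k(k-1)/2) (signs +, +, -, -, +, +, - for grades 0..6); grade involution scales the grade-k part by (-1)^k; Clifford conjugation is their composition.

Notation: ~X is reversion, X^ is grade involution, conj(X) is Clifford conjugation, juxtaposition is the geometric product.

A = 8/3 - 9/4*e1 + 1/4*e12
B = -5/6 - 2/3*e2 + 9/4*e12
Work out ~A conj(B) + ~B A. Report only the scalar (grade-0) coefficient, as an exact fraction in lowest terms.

first term: -401/144 + 41/24*e1 + 985/144*e2 - 175/24*e12
second term: -239/144 + 49/24*e1 - 985/144*e2 - 185/24*e12
Answer: -40/9


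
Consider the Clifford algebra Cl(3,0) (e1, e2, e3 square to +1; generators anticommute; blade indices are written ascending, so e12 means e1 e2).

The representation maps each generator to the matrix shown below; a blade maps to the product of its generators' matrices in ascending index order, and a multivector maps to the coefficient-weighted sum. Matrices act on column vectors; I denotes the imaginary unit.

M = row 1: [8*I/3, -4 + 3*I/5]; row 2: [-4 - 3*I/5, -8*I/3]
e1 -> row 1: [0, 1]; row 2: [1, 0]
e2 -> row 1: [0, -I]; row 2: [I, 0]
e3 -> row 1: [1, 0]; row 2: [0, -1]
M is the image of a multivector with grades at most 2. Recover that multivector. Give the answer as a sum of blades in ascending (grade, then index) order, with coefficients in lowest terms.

Method: 1, rho(e1), rho(e2), rho(e3) form a trace-orthogonal basis of the 2x2 complex matrices (tr(X Y) = 2 if X = Y, else 0), so M = m0*1 + m1*rho(e1) + m2*rho(e2) + m3*rho(e3) with m0 = tr(M)/2 = 0, m1 = tr(M rho(e1))/2 = -4, m2 = tr(M rho(e2))/2 = -3/5, m3 = tr(M rho(e3))/2 = 8*I/3.
Multiplying table entries, the bivector images are rho(e12) = I*rho(e3), rho(e13) = -I*rho(e2), rho(e23) = I*rho(e1); with real blade coefficients the real parts of m0..m3 are the coefficients of 1, e1, e2, e3 and the imaginary parts give the bivectors (e23: Im m1, e13: -Im m2, e12: Im m3).
Answer: -4*e1 - 3/5*e2 + 8/3*e12


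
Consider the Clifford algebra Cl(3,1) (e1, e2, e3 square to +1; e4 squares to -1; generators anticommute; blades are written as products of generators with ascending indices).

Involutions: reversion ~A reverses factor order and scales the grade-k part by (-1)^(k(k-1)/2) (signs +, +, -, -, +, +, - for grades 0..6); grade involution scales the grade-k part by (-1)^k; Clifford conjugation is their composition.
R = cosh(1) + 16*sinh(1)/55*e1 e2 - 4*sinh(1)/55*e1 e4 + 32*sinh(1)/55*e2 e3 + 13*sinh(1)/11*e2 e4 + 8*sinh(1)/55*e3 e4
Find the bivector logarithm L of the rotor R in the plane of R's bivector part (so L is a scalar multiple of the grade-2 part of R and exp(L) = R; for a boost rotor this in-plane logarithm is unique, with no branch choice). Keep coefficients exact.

The scalar part of R is cosh(1), giving the rapidity magnitude (cosh is even); the bivector part supplies orientation, its quotient by sinh of the rapidity is the plane, and L = rapidity * plane — unique in that plane, since flipping both signs leaves L unchanged.
Concretely: cosh(rapidity) = cosh(1) gives rapidity = ±1, and since rapidity/sinh(rapidity) is even the sign is immaterial: L = (rapidity/sinh(rapidity)) * <R>_2 = (1/sinh(1)) * <R>_2.
Answer: 16/55*e1 e2 - 4/55*e1 e4 + 32/55*e2 e3 + 13/11*e2 e4 + 8/55*e3 e4


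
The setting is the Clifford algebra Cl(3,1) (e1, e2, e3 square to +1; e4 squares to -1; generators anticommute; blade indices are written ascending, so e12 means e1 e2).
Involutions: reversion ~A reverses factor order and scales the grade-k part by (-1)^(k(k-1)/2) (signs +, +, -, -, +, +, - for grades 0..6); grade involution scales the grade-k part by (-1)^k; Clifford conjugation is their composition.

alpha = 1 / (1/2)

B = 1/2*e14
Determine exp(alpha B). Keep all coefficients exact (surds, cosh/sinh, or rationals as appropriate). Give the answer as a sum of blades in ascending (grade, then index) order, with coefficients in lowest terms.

B^2 = (1/2)^2*(e14)^2 = 1/4*(+1) = 1/4 (a basis 2-blade squares to minus the product of its generators' squares).
B^2 = 1/4 — hyperbolic case — the even/odd split gives cosh and sinh: l = 1/2, alpha*l = 1, so exp(alpha B) = cosh(1) + (sinh(1)/(1/2))*B = cosh(1) + (2*sinh(1))*B.
Answer: cosh(1) + sinh(1)*e14


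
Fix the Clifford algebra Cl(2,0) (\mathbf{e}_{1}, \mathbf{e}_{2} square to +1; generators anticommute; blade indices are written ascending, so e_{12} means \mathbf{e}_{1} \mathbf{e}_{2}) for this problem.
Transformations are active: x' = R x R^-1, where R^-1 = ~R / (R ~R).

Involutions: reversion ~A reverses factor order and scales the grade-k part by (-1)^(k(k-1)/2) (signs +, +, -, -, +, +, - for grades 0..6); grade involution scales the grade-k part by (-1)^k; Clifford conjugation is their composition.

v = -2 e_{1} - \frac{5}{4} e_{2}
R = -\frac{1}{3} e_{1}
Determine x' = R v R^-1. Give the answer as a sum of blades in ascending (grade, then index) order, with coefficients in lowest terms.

~R = -\frac{1}{3} e_{1}, and R ~R = \frac{1}{9}, so R^-1 = ~R / (\frac{1}{9}).
R v = \frac{2}{3} + \frac{5}{12} e_{12}
Answer: -2 e_{1} + \frac{5}{4} e_{2}


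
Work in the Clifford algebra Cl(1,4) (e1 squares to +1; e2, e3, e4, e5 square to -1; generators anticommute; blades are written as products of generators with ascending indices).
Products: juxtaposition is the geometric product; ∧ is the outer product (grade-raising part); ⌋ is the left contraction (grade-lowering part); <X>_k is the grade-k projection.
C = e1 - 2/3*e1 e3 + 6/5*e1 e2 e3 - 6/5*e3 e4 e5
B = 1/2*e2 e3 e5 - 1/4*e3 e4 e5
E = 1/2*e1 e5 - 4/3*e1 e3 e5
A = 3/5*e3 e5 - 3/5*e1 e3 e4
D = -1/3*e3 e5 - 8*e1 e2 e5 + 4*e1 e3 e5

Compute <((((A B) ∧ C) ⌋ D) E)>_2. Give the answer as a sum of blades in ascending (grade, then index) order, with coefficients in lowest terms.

step 1: -3/10*e2 - 3/20*e4 - 3/20*e1 e5 - 3/10*e1 e2 e4 e5
step 2: 3/10*e1 e2 + 3/20*e1 e4 - 1/5*e1 e2 e3 + 1/10*e1 e3 e4 + 9/50*e1 e2 e3 e4 + 9/25*e2 e3 e4 e5
step 3: -12/5*e5
step 4: -6/5*e1 - 16/5*e1 e3
step 5: -16/5*e1 e3
Answer: -16/5*e1 e3


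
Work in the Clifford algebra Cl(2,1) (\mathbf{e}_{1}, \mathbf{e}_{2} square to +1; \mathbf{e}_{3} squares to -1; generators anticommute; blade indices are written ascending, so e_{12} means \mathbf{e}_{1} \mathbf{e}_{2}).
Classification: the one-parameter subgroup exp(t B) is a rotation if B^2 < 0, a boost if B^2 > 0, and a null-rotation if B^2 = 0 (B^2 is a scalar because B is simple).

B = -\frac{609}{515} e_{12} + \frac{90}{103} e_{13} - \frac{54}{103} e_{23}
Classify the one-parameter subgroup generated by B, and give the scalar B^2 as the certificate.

B^2 term by term: the squares give (-\frac{609}{515})^2*(e_{12})^2 + (\frac{90}{103})^2*(e_{13})^2 + (-\frac{54}{103})^2*(e_{23})^2 = \frac{370881}{265225}*(-1) + \frac{8100}{10609}*(+1) + \frac{2916}{10609}*(+1) = -\frac{9}{25} (each basis 2-blade squares to minus the product of its generators' squares); cross terms between blades sharing an index anticommute and cancel. So B^2 = -\frac{9}{25}.
Answer: rotation, certificate B^2 = -\frac{9}{25}. Note: conjugating B changes its blade decomposition but never the scalar B^2 = -\frac{9}{25}, whose sign settles the classification.


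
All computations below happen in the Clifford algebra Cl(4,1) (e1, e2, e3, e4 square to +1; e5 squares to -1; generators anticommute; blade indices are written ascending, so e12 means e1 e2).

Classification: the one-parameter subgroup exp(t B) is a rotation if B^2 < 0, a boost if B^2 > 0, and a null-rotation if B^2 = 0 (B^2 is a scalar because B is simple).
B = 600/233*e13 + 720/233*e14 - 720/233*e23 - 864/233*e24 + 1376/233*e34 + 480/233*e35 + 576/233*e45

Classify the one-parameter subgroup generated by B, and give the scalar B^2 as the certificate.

B^2 term by term: the squares give (600/233)^2*(e13)^2 + (720/233)^2*(e14)^2 + (-720/233)^2*(e23)^2 + (-864/233)^2*(e24)^2 + (1376/233)^2*(e34)^2 + (480/233)^2*(e35)^2 + (576/233)^2*(e45)^2 = 360000/54289*(-1) + 518400/54289*(-1) + 518400/54289*(-1) + 746496/54289*(-1) + 1893376/54289*(-1) + 230400/54289*(+1) + 331776/54289*(+1) = -64 (each basis 2-blade squares to minus the product of its generators' squares); cross terms between blades sharing an index anticommute and cancel; the commuting (index-disjoint) pairs give grade-4 terms 2*c*c'*(blade product), which cancel blade by blade — e1234: 1036800/54289 - 1036800/54289 = 0; e1345: 691200/54289 - 691200/54289 = 0; e2345: -829440/54289 + 829440/54289 = 0 — confirming B is simple. So B^2 = -64.
Answer: rotation, certificate B^2 = -64. The scalar -64 is the complete invariant here: its sign names the subgroup type.


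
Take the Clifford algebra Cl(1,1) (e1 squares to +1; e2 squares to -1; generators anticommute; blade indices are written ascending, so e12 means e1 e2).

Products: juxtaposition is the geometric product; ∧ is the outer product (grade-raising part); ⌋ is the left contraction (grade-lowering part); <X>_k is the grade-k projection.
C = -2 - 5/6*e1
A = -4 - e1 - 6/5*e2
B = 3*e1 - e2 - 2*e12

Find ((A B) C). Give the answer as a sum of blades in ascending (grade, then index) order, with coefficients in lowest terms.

step 1: -21/5 - 48/5*e1 + 6*e2 + 63/5*e12
step 2: 82/5 + 227/10*e1 - 3/2*e2 - 101/5*e12
Answer: 82/5 + 227/10*e1 - 3/2*e2 - 101/5*e12


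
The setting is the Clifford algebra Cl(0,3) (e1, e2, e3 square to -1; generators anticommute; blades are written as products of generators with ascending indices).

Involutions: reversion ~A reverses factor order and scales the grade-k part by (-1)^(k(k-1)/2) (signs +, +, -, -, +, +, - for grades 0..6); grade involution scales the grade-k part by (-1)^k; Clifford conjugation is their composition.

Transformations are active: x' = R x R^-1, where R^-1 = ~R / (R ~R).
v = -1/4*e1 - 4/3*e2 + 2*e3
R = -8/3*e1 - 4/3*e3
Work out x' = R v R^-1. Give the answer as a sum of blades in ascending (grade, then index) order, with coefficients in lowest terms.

~R = -8/3*e1 - 4/3*e3, and R ~R = -80/9, so R^-1 = ~R / (-80/9).
R v = 2 + 32/9*e1 e2 - 17/3*e1 e3 - 16/9*e2 e3
Answer: 29/20*e1 + 4/3*e2 - 7/5*e3


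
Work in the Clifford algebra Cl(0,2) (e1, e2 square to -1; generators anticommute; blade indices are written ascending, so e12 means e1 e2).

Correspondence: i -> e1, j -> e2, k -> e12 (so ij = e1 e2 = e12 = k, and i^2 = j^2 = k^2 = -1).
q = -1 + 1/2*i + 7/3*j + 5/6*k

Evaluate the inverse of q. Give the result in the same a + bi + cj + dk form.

In blades: q = -1 + 1/2*e1 + 7/3*e2 + 5/6*e12.
With qbar = -1 - 1/2*e1 - 7/3*e2 - 5/6*e12 (scalar fixed, mapped units negated), q qbar = 133/18 (the sum of squared coefficients), so q^-1 = qbar / (133/18) = -18/133 - 9/133*e1 - 6/19*e2 - 15/133*e12; translating back:
Answer: -18/133 - 9/133*i - 6/19*j - 15/133*k


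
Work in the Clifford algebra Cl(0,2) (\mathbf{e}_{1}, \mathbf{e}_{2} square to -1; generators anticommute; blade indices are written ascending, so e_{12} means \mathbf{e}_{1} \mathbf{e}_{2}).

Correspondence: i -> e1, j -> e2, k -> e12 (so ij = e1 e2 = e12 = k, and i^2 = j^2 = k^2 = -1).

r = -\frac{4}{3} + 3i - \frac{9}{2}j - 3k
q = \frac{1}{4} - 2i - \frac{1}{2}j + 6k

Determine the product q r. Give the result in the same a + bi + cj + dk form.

In blades: q = \frac{1}{4} - 2 e_{1} - \frac{1}{2} e_{2} + 6 e_{12}, r = -\frac{4}{3} + 3 e_{1} - \frac{9}{2} e_{2} - 3 e_{12}.
Distribute q over r term by term (generator squares from the signature, products reordered to ascending indices): (\frac{1}{4})*r = -\frac{1}{3} + \frac{3}{4} e_{1} - \frac{9}{8} e_{2} - \frac{3}{4} e_{12}; (-2 e_{1})*r = 6 + \frac{8}{3} e_{1} - 6 e_{2} + 9 e_{12}; (-\frac{1}{2} e_{2})*r = -\frac{9}{4} + \frac{3}{2} e_{1} + \frac{2}{3} e_{2} + \frac{3}{2} e_{12}; (6 e_{12})*r = 18 + 27 e_{1} + 18 e_{2} - 8 e_{12}.
Sum: \frac{257}{12} + \frac{383}{12} e_{1} + \frac{277}{24} e_{2} + \frac{7}{4} e_{12}; translating back through the correspondence:
Answer: \frac{257}{12} + \frac{383}{12}i + \frac{277}{24}j + \frac{7}{4}k


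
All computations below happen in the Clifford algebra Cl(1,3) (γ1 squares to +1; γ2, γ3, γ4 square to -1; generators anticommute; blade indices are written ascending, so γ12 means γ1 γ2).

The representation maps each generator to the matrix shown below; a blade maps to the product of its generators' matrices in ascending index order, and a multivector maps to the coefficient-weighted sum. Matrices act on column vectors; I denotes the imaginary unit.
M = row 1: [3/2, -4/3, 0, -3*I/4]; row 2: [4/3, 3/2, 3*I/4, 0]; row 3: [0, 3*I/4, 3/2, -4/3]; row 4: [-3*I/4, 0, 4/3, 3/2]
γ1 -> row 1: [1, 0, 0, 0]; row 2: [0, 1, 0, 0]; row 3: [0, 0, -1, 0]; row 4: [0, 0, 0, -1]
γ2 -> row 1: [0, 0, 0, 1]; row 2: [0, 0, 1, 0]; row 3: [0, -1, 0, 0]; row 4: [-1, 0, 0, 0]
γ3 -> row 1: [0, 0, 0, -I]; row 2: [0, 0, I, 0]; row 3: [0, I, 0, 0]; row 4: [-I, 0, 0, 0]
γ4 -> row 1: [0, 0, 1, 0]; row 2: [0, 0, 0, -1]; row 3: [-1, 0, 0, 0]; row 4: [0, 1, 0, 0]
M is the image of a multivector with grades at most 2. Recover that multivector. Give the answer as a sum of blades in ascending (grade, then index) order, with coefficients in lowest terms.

Method: the blade images are trace-orthogonal — tr(rho(e_A) rho(e_B)^-1) = 4 if A = B and 0 otherwise — and rho(e_A)^-1 = (e_A)^2 * rho(e_A) with (e_A)^2 = +1 or -1, so the coefficient of e_A in the preimage is (e_A)^2 * tr(M rho(e_A))/4.
Nonzero projections over blades of grade <= 2: 1: (1)^2 = +1, tr(M 1) = 6, coefficient 3/2; γ3: (γ3)^2 = -1, tr(M rho(γ3)) = -3, coefficient 3/4; γ24: (γ24)^2 = -1, tr(M rho(γ24)) = 16/3, coefficient -4/3. Every other blade of grade <= 2 projects to 0.
Answer: 3/2 + 3/4*γ3 - 4/3*γ24


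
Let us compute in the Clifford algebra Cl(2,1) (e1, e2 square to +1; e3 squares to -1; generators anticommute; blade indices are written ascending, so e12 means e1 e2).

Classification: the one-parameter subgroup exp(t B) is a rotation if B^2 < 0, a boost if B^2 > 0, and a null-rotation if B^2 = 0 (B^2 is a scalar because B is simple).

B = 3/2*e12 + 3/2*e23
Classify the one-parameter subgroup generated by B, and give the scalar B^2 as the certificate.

B^2 term by term: the squares give (3/2)^2*(e12)^2 + (3/2)^2*(e23)^2 = 9/4*(-1) + 9/4*(+1) = 0 (each basis 2-blade squares to minus the product of its generators' squares); cross terms between blades sharing an index anticommute and cancel. So B^2 = 0.
Answer: null-rotation, certificate B^2 = 0. Check the certificate: B^2 = 0, and that sign is decisive whatever form B takes.


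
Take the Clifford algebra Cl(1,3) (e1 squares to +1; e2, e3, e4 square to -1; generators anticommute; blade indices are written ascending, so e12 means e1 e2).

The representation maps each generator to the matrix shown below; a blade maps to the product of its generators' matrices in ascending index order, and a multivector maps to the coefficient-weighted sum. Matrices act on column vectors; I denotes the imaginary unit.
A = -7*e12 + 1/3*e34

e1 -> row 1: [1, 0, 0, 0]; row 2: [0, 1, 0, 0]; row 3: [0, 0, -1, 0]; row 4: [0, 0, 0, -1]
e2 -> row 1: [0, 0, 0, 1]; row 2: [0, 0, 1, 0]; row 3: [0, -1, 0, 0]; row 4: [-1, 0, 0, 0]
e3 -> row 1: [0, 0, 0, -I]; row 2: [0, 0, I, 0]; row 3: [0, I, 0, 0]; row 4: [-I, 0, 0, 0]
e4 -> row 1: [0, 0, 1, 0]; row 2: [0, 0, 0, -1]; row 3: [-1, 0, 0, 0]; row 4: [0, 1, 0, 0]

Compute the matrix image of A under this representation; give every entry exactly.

Bivector images (products of the table entries): rho(e12) = rho(e1)rho(e2) = row 1: [0, 0, 0, 1]; row 2: [0, 0, 1, 0]; row 3: [0, 1, 0, 0]; row 4: [1, 0, 0, 0]; rho(e34) = rho(e3)rho(e4) = row 1: [0, -I, 0, 0]; row 2: [-I, 0, 0, 0]; row 3: [0, 0, 0, -I]; row 4: [0, 0, -I, 0].
M = (-7)*rho(e12) + (1/3)*rho(e34), summed entrywise:
Answer: row 1: [0, -I/3, 0, -7]; row 2: [-I/3, 0, -7, 0]; row 3: [0, -7, 0, -I/3]; row 4: [-7, 0, -I/3, 0]


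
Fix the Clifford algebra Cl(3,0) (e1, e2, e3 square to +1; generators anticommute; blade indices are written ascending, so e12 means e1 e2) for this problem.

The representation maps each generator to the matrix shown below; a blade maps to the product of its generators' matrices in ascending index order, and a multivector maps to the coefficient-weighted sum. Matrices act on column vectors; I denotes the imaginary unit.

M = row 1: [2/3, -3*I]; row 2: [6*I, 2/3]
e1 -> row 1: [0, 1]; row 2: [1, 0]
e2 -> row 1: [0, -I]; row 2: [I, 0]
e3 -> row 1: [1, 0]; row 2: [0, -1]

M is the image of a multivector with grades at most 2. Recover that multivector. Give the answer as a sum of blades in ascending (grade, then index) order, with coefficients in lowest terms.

Method: 1, rho(e1), rho(e2), rho(e3) form a trace-orthogonal basis of the 2x2 complex matrices (tr(X Y) = 2 if X = Y, else 0), so M = m0*1 + m1*rho(e1) + m2*rho(e2) + m3*rho(e3) with m0 = tr(M)/2 = 2/3, m1 = tr(M rho(e1))/2 = 3*I/2, m2 = tr(M rho(e2))/2 = 9/2, m3 = tr(M rho(e3))/2 = 0.
Multiplying table entries, the bivector images are rho(e12) = I*rho(e3), rho(e13) = -I*rho(e2), rho(e23) = I*rho(e1); with real blade coefficients the real parts of m0..m3 are the coefficients of 1, e1, e2, e3 and the imaginary parts give the bivectors (e23: Im m1, e13: -Im m2, e12: Im m3).
Answer: 2/3 + 9/2*e2 + 3/2*e23


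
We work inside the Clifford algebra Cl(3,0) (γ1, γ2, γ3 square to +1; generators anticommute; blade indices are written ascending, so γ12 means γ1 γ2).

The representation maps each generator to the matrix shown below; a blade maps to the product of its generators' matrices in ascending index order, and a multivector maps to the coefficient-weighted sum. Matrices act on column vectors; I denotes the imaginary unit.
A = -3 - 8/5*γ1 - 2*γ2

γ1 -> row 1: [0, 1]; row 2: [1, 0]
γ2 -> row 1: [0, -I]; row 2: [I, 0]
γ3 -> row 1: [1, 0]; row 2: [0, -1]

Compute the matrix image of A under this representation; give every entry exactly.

M = (-3)*1 + (-8/5)*rho(γ1) + (-2)*rho(γ2), summed entrywise (1 is the identity matrix):
Answer: row 1: [-3, -8/5 + 2*I]; row 2: [-8/5 - 2*I, -3]


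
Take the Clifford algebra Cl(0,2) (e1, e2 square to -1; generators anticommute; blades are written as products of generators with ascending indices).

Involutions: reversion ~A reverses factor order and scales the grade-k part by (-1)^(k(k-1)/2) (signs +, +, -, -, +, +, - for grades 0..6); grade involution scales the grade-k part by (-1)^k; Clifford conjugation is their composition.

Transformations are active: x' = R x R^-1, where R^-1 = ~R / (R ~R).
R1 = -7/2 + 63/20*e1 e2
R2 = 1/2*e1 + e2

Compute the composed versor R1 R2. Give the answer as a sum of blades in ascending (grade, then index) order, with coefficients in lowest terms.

Distribute over the terms of R1 (each basis-blade product reordered to ascending indices, repeated generators contracted through their squares):
(-7/2) R2 = -7/4*e1 - 7/2*e2
(63/20*e1 e2) R2 = -63/20*e1 + 63/40*e2
Summing the partial products and collecting blades:
Answer: -49/10*e1 - 77/40*e2


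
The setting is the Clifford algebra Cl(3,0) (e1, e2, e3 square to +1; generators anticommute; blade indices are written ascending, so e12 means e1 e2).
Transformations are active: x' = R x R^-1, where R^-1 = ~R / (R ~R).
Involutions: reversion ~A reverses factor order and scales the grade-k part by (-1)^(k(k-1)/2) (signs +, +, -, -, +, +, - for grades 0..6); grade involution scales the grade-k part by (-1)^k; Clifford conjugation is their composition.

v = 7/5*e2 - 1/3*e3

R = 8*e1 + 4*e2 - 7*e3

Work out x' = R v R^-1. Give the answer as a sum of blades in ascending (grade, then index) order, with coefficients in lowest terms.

~R = 8*e1 + 4*e2 - 7*e3, and R ~R = 129, so R^-1 = ~R / (129).
R v = 119/15 + 56/5*e12 - 8/3*e13 + 127/15*e23
Answer: 1904/1935*e1 - 1757/1935*e2 - 1021/1935*e3


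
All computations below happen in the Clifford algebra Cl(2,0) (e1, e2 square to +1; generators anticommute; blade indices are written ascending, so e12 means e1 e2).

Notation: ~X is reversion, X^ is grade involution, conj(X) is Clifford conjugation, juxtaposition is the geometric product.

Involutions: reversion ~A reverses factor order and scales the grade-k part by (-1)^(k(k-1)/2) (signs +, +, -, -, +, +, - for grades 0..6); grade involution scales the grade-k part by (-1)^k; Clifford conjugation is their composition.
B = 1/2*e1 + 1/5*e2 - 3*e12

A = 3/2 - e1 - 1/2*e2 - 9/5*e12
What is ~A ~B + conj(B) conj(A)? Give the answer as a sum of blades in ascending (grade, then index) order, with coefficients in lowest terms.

first term: -6 + 261/100*e1 - 18/5*e2 + 91/20*e12
second term: -6 + 111/100*e1 - 21/5*e2 + 89/20*e12
Answer: -12 + 93/25*e1 - 39/5*e2 + 9*e12


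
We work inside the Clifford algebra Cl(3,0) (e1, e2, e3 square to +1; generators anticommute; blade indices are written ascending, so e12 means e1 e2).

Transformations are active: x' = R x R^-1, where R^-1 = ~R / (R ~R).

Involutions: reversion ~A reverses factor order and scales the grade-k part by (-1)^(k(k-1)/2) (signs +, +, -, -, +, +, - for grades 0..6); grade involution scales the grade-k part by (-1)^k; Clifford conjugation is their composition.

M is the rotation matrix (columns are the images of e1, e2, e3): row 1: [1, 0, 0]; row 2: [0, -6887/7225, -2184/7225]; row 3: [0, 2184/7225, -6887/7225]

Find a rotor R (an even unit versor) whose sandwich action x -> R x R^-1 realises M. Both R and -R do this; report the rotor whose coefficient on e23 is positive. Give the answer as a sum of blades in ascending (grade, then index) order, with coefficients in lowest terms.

Method: write R = a + b12*e12 + b13*e13 + b23*e23 with a^2 + b12^2 + b13^2 + b23^2 = 1 (so R^-1 = ~R). Expanding the columns R e_j ~R gives tr M = 4a^2 - 1 and, from the antisymmetric part, M21 - M12 = -4a*b12, M13 - M31 = 4a*b13, M32 - M23 = -4a*b23.
Here tr M = -6549/7225, so a^2 = (1 + tr M)/4 = 169/7225 and a = ±13/85. Taking a = 13/85: M21 - M12 = 0, M13 - M31 = 0, M32 - M23 = 4368/7225, giving b12 = 0, b13 = 0, b23 = -84/85, i.e. R = 13/85 - 84/85*e23.
Its e23 coefficient is negative, so report the other preimage -R.
Answer: -13/85 + 84/85*e23. Key observation: the double cover Spin(3) -> SO(3) sends R and -R to the same matrix (trace -6549/7225 here), so the stated sign of the e23 coefficient is what selects one sheet.


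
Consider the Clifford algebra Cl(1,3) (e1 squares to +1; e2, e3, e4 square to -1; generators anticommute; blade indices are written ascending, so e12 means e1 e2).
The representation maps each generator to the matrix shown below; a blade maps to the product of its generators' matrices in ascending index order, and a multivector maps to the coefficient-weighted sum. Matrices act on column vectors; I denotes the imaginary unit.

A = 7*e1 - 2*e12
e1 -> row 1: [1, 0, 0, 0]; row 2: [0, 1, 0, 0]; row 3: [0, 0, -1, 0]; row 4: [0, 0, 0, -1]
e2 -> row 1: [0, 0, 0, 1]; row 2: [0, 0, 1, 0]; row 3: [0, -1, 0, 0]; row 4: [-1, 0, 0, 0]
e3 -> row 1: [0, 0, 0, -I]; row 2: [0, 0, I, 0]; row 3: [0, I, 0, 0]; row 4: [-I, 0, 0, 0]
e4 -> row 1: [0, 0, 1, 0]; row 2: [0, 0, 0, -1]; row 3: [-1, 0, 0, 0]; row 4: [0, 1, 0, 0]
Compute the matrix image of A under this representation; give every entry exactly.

Bivector images (products of the table entries): rho(e12) = rho(e1)rho(e2) = row 1: [0, 0, 0, 1]; row 2: [0, 0, 1, 0]; row 3: [0, 1, 0, 0]; row 4: [1, 0, 0, 0].
M = (7)*rho(e1) + (-2)*rho(e12), summed entrywise:
Answer: row 1: [7, 0, 0, -2]; row 2: [0, 7, -2, 0]; row 3: [0, -2, -7, 0]; row 4: [-2, 0, 0, -7]


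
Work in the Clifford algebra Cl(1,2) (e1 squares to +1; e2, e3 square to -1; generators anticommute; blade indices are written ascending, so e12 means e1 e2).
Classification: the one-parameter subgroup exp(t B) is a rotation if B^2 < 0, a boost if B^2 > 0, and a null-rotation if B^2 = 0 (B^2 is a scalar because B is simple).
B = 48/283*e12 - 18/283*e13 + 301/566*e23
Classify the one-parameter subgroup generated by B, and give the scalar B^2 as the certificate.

B^2 term by term: the squares give (48/283)^2*(e12)^2 + (-18/283)^2*(e13)^2 + (301/566)^2*(e23)^2 = 2304/80089*(+1) + 324/80089*(+1) + 90601/320356*(-1) = -1/4 (each basis 2-blade squares to minus the product of its generators' squares); cross terms between blades sharing an index anticommute and cancel. So B^2 = -1/4.
Answer: rotation, certificate B^2 = -1/4. The class reads off the invariant scalar -1/4 directly.


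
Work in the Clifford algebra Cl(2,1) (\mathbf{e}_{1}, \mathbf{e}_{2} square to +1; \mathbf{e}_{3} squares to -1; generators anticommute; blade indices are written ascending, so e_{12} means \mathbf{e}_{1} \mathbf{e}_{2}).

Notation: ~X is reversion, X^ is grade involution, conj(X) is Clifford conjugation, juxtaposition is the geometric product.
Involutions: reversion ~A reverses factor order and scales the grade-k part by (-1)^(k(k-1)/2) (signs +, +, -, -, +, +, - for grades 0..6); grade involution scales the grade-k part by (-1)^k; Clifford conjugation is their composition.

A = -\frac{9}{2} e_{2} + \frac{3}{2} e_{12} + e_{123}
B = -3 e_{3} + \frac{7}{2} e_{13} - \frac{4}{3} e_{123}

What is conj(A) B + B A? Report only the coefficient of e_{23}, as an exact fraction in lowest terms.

first term: -\frac{4}{3} - \frac{7}{2} e_{2} - 2 e_{3} + 3 e_{12} + 6 e_{13} - \frac{33}{4} e_{23} - \frac{45}{4} e_{123}
second term: -\frac{4}{3} - \frac{7}{2} e_{2} + 2 e_{3} + 3 e_{12} - 6 e_{13} - \frac{33}{4} e_{23} + \frac{45}{4} e_{123}
Answer: -\frac{33}{2}


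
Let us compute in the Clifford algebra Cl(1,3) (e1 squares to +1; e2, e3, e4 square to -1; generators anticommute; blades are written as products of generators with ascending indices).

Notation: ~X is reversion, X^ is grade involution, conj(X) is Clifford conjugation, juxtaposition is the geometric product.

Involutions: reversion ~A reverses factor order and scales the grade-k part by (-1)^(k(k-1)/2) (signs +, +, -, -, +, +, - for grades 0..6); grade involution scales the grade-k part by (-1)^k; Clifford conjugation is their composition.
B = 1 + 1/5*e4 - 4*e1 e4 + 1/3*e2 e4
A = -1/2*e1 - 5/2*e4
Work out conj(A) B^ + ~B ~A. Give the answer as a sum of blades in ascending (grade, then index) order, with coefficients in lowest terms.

first term: 1/2 - 19/2*e1 + 5/6*e2 + 1/2*e4 - 1/10*e1 e4 + 1/6*e1 e2 e4
second term: 1/2 + 19/2*e1 - 5/6*e2 - 1/2*e4 + 1/10*e1 e4 + 1/6*e1 e2 e4
Answer: 1 + 1/3*e1 e2 e4


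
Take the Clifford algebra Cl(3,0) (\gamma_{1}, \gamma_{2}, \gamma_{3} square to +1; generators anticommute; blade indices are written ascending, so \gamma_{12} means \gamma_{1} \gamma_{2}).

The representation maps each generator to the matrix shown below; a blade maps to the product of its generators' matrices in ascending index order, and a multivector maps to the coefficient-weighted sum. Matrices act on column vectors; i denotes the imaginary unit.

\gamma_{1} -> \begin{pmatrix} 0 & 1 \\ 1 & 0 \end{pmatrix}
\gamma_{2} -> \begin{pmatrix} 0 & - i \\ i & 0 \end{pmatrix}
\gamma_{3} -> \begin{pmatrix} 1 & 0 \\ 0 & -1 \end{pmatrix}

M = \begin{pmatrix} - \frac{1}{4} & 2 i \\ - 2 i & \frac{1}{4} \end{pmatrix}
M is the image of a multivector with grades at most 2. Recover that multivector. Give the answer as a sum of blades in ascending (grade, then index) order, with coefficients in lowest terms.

Method: 1, rho(\gamma_{1}), rho(\gamma_{2}), rho(\gamma_{3}) form a trace-orthogonal basis of the 2x2 complex matrices (tr(X Y) = 2 if X = Y, else 0), so M = m0*1 + m1*rho(\gamma_{1}) + m2*rho(\gamma_{2}) + m3*rho(\gamma_{3}) with m0 = tr(M)/2 = 0, m1 = tr(M rho(\gamma_{1}))/2 = 0, m2 = tr(M rho(\gamma_{2}))/2 = -2, m3 = tr(M rho(\gamma_{3}))/2 = - \frac{1}{4}.
Multiplying table entries, the bivector images are rho(\gamma_{12}) = i*rho(\gamma_{3}), rho(\gamma_{13}) = -i*rho(\gamma_{2}), rho(\gamma_{23}) = i*rho(\gamma_{1}); with real blade coefficients the real parts of m0..m3 are the coefficients of 1, \gamma_{1}, \gamma_{2}, \gamma_{3} and the imaginary parts give the bivectors (\gamma_{23}: Im m1, \gamma_{13}: -Im m2, \gamma_{12}: Im m3).
Answer: -2 \gamma_{2} - \frac{1}{4} \gamma_{3}


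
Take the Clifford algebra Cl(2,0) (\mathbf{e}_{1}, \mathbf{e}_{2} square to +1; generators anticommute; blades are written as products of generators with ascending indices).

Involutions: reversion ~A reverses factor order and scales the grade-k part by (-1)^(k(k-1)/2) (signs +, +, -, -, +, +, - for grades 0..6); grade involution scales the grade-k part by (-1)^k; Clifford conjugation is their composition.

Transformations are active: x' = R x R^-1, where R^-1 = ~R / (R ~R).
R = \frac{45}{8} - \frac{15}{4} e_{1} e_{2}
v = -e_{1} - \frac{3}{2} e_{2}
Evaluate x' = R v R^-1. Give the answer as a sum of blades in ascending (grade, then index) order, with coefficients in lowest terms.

~R = \frac{45}{8} + \frac{15}{4} e_{1} e_{2}, and R ~R = \frac{2925}{64}, so R^-1 = ~R / (\frac{2925}{64}).
R v = -\frac{195}{16} e_{2}
Answer: e_{1} - \frac{3}{2} e_{2}


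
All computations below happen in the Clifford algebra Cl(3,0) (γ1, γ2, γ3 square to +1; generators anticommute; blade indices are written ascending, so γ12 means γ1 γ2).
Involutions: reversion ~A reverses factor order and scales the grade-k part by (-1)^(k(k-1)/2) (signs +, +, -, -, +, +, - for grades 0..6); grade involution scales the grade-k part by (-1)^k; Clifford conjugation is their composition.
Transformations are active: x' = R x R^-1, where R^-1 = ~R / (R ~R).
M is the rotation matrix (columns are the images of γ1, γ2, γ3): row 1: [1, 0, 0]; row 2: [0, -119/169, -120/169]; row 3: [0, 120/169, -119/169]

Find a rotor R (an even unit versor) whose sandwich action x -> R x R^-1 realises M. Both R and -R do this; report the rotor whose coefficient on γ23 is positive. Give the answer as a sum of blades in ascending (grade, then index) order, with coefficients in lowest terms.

Method: write R = a + b12*γ12 + b13*γ13 + b23*γ23 with a^2 + b12^2 + b13^2 + b23^2 = 1 (so R^-1 = ~R). Expanding the columns R e_j ~R gives tr M = 4a^2 - 1 and, from the antisymmetric part, M21 - M12 = -4a*b12, M13 - M31 = 4a*b13, M32 - M23 = -4a*b23.
Here tr M = -69/169, so a^2 = (1 + tr M)/4 = 25/169 and a = ±5/13. Taking a = 5/13: M21 - M12 = 0, M13 - M31 = 0, M32 - M23 = 240/169, giving b12 = 0, b13 = 0, b23 = -12/13, i.e. R = 5/13 - 12/13*γ23.
Its γ23 coefficient is negative, so report the other preimage -R.
Answer: -5/13 + 12/13*γ23. Uniqueness: Spin(3) -> SO(3) maps R and -R to the same rotation of trace -69/169; fixing the sign of the γ23 coefficient removes the ambiguity.


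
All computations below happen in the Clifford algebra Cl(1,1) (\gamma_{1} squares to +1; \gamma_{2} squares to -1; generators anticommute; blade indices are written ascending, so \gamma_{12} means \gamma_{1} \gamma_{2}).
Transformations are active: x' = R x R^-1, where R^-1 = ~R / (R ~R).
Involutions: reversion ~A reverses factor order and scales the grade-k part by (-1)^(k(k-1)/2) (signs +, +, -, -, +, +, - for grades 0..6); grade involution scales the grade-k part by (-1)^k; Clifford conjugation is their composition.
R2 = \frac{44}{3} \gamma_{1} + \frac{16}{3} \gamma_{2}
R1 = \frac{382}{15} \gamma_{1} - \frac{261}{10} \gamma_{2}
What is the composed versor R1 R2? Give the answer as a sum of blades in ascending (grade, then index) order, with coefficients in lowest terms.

Distribute over the terms of R1 (each basis-blade product reordered to ascending indices, repeated generators contracted through their squares):
(\frac{382}{15} \gamma_{1}) R2 = \frac{16808}{45} + \frac{6112}{45} \gamma_{12}
(-\frac{261}{10} \gamma_{2}) R2 = \frac{696}{5} + \frac{1914}{5} \gamma_{12}
Summing the partial products and collecting blades:
Answer: \frac{23072}{45} + \frac{23338}{45} \gamma_{12}


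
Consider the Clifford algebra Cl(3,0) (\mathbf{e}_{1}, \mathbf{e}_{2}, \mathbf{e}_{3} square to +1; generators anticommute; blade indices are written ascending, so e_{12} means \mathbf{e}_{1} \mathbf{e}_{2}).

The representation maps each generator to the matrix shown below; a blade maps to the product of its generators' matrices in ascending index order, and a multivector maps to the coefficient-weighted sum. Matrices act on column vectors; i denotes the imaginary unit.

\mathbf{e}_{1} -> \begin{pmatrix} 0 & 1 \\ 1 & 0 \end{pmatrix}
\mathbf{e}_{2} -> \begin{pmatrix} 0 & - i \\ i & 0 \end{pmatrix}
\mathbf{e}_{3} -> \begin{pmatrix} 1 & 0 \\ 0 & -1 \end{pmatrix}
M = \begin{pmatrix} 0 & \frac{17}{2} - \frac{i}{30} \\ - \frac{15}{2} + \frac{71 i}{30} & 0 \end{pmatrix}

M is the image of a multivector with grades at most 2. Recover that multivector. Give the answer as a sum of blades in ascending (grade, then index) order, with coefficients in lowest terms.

Method: 1, rho(e_{1}), rho(e_{2}), rho(e_{3}) form a trace-orthogonal basis of the 2x2 complex matrices (tr(X Y) = 2 if X = Y, else 0), so M = m0*1 + m1*rho(e_{1}) + m2*rho(e_{2}) + m3*rho(e_{3}) with m0 = tr(M)/2 = 0, m1 = tr(M rho(e_{1}))/2 = \frac{1}{2} + \frac{7 i}{6}, m2 = tr(M rho(e_{2}))/2 = \frac{6}{5} + 8 i, m3 = tr(M rho(e_{3}))/2 = 0.
Multiplying table entries, the bivector images are rho(e_{12}) = i*rho(e_{3}), rho(e_{13}) = -i*rho(e_{2}), rho(e_{23}) = i*rho(e_{1}); with real blade coefficients the real parts of m0..m3 are the coefficients of 1, e_{1}, e_{2}, e_{3} and the imaginary parts give the bivectors (e_{23}: Im m1, e_{13}: -Im m2, e_{12}: Im m3).
Answer: \frac{1}{2} e_{1} + \frac{6}{5} e_{2} - 8 e_{13} + \frac{7}{6} e_{23}
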